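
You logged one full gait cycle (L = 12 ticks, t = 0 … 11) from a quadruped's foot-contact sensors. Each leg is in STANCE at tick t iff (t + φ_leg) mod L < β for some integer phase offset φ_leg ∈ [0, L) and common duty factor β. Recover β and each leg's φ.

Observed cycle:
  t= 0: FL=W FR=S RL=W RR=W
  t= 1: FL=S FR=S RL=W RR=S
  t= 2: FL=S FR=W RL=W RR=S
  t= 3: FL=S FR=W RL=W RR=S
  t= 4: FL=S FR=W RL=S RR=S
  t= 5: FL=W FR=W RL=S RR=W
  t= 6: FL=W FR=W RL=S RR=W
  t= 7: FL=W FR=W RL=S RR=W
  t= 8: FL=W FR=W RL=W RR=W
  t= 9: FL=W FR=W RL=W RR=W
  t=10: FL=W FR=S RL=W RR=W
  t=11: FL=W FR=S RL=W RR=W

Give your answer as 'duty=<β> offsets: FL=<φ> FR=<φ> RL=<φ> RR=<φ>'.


duty=4 offsets: FL=11 FR=2 RL=8 RR=11

duty β = stance ticks per leg = 4
FL: stance ticks = 4; W→S at t=1 → φ=11
FR: stance ticks = 4; W→S at t=10 → φ=2
RL: stance ticks = 4; W→S at t=4 → φ=8
RR: stance ticks = 4; W→S at t=1 → φ=11


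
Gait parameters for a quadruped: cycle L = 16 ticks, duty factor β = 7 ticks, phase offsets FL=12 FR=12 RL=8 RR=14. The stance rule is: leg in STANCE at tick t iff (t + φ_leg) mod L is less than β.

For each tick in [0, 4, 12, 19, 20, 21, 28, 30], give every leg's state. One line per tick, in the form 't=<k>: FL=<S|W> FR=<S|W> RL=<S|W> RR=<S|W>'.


t=0: phase=(12,12,8,14) vs β=7 → FL=W FR=W RL=W RR=W
t=4: phase=(0,0,12,2) vs β=7 → FL=S FR=S RL=W RR=S
t=12: phase=(8,8,4,10) vs β=7 → FL=W FR=W RL=S RR=W
t=19: phase=(15,15,11,1) vs β=7 → FL=W FR=W RL=W RR=S
t=20: phase=(0,0,12,2) vs β=7 → FL=S FR=S RL=W RR=S
t=21: phase=(1,1,13,3) vs β=7 → FL=S FR=S RL=W RR=S
t=28: phase=(8,8,4,10) vs β=7 → FL=W FR=W RL=S RR=W
t=30: phase=(10,10,6,12) vs β=7 → FL=W FR=W RL=S RR=W

t=0: FL=W FR=W RL=W RR=W
t=4: FL=S FR=S RL=W RR=S
t=12: FL=W FR=W RL=S RR=W
t=19: FL=W FR=W RL=W RR=S
t=20: FL=S FR=S RL=W RR=S
t=21: FL=S FR=S RL=W RR=S
t=28: FL=W FR=W RL=S RR=W
t=30: FL=W FR=W RL=S RR=W


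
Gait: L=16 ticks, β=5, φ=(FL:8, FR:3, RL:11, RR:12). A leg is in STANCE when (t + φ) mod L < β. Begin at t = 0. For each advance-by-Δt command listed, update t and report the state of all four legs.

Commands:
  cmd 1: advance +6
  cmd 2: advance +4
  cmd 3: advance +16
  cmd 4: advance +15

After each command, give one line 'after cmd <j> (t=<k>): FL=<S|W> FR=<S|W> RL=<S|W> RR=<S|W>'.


start t=0: FL=W FR=S RL=W RR=W
cmd 1: advance +6 → t=6, phase=(14,9,1,2) → FL=W FR=W RL=S RR=S
cmd 2: advance +4 → t=10, phase=(2,13,5,6) → FL=S FR=W RL=W RR=W
cmd 3: advance +16 → t=26, phase=(2,13,5,6) → FL=S FR=W RL=W RR=W
cmd 4: advance +15 → t=41, phase=(1,12,4,5) → FL=S FR=W RL=S RR=W

after cmd 1 (t=6): FL=W FR=W RL=S RR=S
after cmd 2 (t=10): FL=S FR=W RL=W RR=W
after cmd 3 (t=26): FL=S FR=W RL=W RR=W
after cmd 4 (t=41): FL=S FR=W RL=S RR=W


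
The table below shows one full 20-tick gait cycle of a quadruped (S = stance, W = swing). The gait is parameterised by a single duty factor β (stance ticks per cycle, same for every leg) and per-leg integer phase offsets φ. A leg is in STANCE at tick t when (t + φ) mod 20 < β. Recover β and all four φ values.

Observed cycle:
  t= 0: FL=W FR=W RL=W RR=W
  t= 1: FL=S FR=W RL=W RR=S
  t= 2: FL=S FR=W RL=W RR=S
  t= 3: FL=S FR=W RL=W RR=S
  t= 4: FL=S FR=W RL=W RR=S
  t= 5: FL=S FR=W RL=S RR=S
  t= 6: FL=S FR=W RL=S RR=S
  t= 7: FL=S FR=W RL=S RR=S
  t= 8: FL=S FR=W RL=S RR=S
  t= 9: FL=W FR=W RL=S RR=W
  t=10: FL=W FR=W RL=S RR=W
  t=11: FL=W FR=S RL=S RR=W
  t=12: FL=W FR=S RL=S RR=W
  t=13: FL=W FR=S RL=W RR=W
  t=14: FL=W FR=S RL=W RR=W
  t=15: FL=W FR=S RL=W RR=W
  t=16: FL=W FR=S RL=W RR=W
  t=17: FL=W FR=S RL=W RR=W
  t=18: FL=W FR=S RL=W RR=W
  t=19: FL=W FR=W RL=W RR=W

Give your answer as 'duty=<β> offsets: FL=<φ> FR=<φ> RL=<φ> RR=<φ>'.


duty=8 offsets: FL=19 FR=9 RL=15 RR=19

duty β = stance ticks per leg = 8
FL: stance ticks = 8; W→S at t=1 → φ=19
FR: stance ticks = 8; W→S at t=11 → φ=9
RL: stance ticks = 8; W→S at t=5 → φ=15
RR: stance ticks = 8; W→S at t=1 → φ=19


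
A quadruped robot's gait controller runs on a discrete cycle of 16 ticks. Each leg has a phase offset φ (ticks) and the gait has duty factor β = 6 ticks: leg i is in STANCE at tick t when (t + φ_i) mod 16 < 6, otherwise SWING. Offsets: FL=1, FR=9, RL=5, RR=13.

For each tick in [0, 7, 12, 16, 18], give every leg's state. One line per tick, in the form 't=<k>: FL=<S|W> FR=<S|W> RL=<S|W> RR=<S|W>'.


t=0: phase=(1,9,5,13) vs β=6 → FL=S FR=W RL=S RR=W
t=7: phase=(8,0,12,4) vs β=6 → FL=W FR=S RL=W RR=S
t=12: phase=(13,5,1,9) vs β=6 → FL=W FR=S RL=S RR=W
t=16: phase=(1,9,5,13) vs β=6 → FL=S FR=W RL=S RR=W
t=18: phase=(3,11,7,15) vs β=6 → FL=S FR=W RL=W RR=W

t=0: FL=S FR=W RL=S RR=W
t=7: FL=W FR=S RL=W RR=S
t=12: FL=W FR=S RL=S RR=W
t=16: FL=S FR=W RL=S RR=W
t=18: FL=S FR=W RL=W RR=W


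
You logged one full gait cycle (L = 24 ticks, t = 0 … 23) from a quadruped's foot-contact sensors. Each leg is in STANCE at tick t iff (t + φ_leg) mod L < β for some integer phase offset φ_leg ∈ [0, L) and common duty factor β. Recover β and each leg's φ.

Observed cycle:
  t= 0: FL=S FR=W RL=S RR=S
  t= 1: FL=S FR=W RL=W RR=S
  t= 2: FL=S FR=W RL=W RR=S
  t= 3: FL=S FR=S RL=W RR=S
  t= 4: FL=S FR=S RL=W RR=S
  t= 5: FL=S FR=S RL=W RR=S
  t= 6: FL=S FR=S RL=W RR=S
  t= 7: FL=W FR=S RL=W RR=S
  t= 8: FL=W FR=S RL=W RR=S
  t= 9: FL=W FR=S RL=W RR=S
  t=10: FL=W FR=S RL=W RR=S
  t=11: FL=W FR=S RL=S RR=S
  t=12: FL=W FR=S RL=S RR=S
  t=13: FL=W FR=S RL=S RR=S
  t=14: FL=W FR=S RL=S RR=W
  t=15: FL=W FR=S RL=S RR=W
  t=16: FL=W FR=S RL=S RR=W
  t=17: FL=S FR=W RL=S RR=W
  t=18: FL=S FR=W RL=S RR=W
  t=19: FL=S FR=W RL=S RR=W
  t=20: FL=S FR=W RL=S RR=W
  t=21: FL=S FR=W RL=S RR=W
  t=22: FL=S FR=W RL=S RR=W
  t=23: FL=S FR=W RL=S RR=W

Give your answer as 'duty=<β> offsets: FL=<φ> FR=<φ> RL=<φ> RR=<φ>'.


duty=14 offsets: FL=7 FR=21 RL=13 RR=0

duty β = stance ticks per leg = 14
FL: stance ticks = 14; W→S at t=17 → φ=7
FR: stance ticks = 14; W→S at t=3 → φ=21
RL: stance ticks = 14; W→S at t=11 → φ=13
RR: stance ticks = 14; W→S at t=0 → φ=0


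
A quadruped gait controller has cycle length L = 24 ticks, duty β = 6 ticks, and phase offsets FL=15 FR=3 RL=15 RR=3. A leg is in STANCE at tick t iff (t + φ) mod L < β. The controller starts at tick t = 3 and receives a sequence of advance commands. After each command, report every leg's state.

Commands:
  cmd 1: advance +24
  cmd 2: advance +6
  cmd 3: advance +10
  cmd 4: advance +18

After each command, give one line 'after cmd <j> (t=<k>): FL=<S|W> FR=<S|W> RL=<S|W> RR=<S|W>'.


start t=3: FL=W FR=W RL=W RR=W
cmd 1: advance +24 → t=27, phase=(18,6,18,6) → FL=W FR=W RL=W RR=W
cmd 2: advance +6 → t=33, phase=(0,12,0,12) → FL=S FR=W RL=S RR=W
cmd 3: advance +10 → t=43, phase=(10,22,10,22) → FL=W FR=W RL=W RR=W
cmd 4: advance +18 → t=61, phase=(4,16,4,16) → FL=S FR=W RL=S RR=W

after cmd 1 (t=27): FL=W FR=W RL=W RR=W
after cmd 2 (t=33): FL=S FR=W RL=S RR=W
after cmd 3 (t=43): FL=W FR=W RL=W RR=W
after cmd 4 (t=61): FL=S FR=W RL=S RR=W


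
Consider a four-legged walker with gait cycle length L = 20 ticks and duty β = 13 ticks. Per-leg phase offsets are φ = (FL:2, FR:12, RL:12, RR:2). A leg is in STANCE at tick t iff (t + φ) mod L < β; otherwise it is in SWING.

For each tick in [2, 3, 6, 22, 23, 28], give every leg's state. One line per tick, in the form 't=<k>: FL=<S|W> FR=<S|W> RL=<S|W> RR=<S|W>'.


t=2: FL=S FR=W RL=W RR=S
t=3: FL=S FR=W RL=W RR=S
t=6: FL=S FR=W RL=W RR=S
t=22: FL=S FR=W RL=W RR=S
t=23: FL=S FR=W RL=W RR=S
t=28: FL=S FR=S RL=S RR=S

t=2: phase=(4,14,14,4) vs β=13 → FL=S FR=W RL=W RR=S
t=3: phase=(5,15,15,5) vs β=13 → FL=S FR=W RL=W RR=S
t=6: phase=(8,18,18,8) vs β=13 → FL=S FR=W RL=W RR=S
t=22: phase=(4,14,14,4) vs β=13 → FL=S FR=W RL=W RR=S
t=23: phase=(5,15,15,5) vs β=13 → FL=S FR=W RL=W RR=S
t=28: phase=(10,0,0,10) vs β=13 → FL=S FR=S RL=S RR=S


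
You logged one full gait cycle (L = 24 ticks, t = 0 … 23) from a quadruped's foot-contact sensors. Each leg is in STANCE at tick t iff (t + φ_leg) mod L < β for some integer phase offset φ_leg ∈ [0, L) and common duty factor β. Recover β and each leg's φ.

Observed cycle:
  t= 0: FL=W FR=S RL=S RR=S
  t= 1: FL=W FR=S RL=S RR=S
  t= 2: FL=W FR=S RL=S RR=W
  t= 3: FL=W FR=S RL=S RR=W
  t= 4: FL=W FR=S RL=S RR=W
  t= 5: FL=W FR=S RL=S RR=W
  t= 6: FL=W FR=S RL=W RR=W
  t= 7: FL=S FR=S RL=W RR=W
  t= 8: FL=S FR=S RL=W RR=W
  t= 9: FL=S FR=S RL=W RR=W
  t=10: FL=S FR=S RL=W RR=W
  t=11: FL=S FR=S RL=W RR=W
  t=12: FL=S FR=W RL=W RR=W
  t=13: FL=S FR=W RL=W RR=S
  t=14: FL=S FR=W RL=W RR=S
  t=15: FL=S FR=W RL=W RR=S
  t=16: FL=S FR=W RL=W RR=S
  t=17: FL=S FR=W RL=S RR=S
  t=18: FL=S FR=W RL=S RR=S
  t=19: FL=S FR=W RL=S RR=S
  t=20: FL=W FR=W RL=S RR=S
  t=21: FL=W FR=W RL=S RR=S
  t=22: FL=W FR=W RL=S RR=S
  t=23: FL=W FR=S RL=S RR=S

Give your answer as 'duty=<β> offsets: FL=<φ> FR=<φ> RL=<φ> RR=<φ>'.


duty=13 offsets: FL=17 FR=1 RL=7 RR=11

duty β = stance ticks per leg = 13
FL: stance ticks = 13; W→S at t=7 → φ=17
FR: stance ticks = 13; W→S at t=23 → φ=1
RL: stance ticks = 13; W→S at t=17 → φ=7
RR: stance ticks = 13; W→S at t=13 → φ=11


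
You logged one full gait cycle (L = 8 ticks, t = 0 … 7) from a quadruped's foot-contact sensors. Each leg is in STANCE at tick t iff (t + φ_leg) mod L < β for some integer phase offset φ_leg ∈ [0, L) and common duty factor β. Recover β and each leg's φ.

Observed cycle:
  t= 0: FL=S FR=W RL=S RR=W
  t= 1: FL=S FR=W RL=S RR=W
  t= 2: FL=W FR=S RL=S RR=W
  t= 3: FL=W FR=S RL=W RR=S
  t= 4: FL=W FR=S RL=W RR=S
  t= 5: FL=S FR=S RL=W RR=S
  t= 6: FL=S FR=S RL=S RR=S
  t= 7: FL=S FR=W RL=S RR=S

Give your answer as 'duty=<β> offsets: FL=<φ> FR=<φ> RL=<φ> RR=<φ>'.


duty=5 offsets: FL=3 FR=6 RL=2 RR=5

duty β = stance ticks per leg = 5
FL: stance ticks = 5; W→S at t=5 → φ=3
FR: stance ticks = 5; W→S at t=2 → φ=6
RL: stance ticks = 5; W→S at t=6 → φ=2
RR: stance ticks = 5; W→S at t=3 → φ=5


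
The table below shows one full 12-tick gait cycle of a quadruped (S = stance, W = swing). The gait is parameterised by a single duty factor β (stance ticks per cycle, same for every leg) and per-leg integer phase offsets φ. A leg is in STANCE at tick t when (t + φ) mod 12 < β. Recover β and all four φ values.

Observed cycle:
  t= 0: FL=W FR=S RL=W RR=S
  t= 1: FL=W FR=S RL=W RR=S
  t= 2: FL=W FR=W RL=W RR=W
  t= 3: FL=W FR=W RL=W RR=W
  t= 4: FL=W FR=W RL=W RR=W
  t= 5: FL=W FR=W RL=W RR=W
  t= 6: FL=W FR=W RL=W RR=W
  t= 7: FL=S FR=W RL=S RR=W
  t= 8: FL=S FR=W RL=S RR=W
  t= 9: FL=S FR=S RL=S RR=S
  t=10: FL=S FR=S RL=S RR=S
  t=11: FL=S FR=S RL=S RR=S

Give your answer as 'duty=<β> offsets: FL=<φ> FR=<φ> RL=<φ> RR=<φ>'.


duty=5 offsets: FL=5 FR=3 RL=5 RR=3

duty β = stance ticks per leg = 5
FL: stance ticks = 5; W→S at t=7 → φ=5
FR: stance ticks = 5; W→S at t=9 → φ=3
RL: stance ticks = 5; W→S at t=7 → φ=5
RR: stance ticks = 5; W→S at t=9 → φ=3


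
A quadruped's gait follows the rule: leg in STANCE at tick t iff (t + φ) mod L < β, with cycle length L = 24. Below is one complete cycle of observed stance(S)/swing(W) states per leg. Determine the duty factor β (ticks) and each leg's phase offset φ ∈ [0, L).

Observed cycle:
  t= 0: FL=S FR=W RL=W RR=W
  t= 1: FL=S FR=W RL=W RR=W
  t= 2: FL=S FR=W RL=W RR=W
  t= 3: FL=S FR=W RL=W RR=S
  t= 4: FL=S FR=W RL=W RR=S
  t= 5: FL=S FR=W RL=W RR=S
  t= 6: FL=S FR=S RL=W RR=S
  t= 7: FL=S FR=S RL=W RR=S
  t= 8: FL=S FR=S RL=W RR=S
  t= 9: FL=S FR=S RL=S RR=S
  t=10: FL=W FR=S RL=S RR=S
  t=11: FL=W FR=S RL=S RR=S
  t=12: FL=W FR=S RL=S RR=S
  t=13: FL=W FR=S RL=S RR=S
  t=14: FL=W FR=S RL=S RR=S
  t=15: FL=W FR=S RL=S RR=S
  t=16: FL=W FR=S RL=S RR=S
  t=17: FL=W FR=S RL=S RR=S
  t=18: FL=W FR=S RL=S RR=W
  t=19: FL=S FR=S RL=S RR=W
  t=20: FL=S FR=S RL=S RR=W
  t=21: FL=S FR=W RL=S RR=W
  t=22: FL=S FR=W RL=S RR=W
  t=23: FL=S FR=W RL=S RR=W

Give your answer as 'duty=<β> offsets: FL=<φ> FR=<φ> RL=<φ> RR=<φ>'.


duty=15 offsets: FL=5 FR=18 RL=15 RR=21

duty β = stance ticks per leg = 15
FL: stance ticks = 15; W→S at t=19 → φ=5
FR: stance ticks = 15; W→S at t=6 → φ=18
RL: stance ticks = 15; W→S at t=9 → φ=15
RR: stance ticks = 15; W→S at t=3 → φ=21


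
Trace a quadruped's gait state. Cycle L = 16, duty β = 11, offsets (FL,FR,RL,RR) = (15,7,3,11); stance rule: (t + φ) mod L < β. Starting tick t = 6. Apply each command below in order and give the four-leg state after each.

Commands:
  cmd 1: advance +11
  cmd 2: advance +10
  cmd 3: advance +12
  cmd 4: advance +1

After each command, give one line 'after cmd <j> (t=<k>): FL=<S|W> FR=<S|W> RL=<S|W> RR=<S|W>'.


after cmd 1 (t=17): FL=S FR=S RL=S RR=W
after cmd 2 (t=27): FL=S FR=S RL=W RR=S
after cmd 3 (t=39): FL=S FR=W RL=S RR=S
after cmd 4 (t=40): FL=S FR=W RL=W RR=S

start t=6: FL=S FR=W RL=S RR=S
cmd 1: advance +11 → t=17, phase=(0,8,4,12) → FL=S FR=S RL=S RR=W
cmd 2: advance +10 → t=27, phase=(10,2,14,6) → FL=S FR=S RL=W RR=S
cmd 3: advance +12 → t=39, phase=(6,14,10,2) → FL=S FR=W RL=S RR=S
cmd 4: advance +1 → t=40, phase=(7,15,11,3) → FL=S FR=W RL=W RR=S


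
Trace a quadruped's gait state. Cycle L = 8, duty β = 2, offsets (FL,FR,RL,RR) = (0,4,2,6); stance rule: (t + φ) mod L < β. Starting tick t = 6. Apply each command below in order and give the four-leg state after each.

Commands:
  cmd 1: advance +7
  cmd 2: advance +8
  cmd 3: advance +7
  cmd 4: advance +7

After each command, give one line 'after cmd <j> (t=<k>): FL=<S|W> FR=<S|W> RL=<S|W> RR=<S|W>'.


after cmd 1 (t=13): FL=W FR=S RL=W RR=W
after cmd 2 (t=21): FL=W FR=S RL=W RR=W
after cmd 3 (t=28): FL=W FR=S RL=W RR=W
after cmd 4 (t=35): FL=W FR=W RL=W RR=S

start t=6: FL=W FR=W RL=S RR=W
cmd 1: advance +7 → t=13, phase=(5,1,7,3) → FL=W FR=S RL=W RR=W
cmd 2: advance +8 → t=21, phase=(5,1,7,3) → FL=W FR=S RL=W RR=W
cmd 3: advance +7 → t=28, phase=(4,0,6,2) → FL=W FR=S RL=W RR=W
cmd 4: advance +7 → t=35, phase=(3,7,5,1) → FL=W FR=W RL=W RR=S


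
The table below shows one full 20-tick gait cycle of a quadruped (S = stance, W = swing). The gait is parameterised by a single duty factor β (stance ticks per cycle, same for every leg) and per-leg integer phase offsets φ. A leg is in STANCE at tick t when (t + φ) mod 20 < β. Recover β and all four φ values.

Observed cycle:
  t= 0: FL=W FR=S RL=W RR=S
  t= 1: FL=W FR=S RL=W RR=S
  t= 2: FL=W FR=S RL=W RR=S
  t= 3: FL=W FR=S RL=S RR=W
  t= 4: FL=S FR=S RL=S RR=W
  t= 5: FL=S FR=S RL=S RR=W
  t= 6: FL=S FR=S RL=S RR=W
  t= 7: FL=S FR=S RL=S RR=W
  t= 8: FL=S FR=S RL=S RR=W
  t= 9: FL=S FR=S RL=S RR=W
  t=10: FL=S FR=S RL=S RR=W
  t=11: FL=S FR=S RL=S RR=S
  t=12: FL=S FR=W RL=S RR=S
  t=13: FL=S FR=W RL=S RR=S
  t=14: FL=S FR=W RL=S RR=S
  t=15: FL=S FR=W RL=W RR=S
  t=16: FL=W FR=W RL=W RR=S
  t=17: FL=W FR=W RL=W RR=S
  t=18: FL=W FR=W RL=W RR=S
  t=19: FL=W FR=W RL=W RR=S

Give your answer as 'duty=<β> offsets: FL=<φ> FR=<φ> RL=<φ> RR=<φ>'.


duty=12 offsets: FL=16 FR=0 RL=17 RR=9

duty β = stance ticks per leg = 12
FL: stance ticks = 12; W→S at t=4 → φ=16
FR: stance ticks = 12; W→S at t=0 → φ=0
RL: stance ticks = 12; W→S at t=3 → φ=17
RR: stance ticks = 12; W→S at t=11 → φ=9


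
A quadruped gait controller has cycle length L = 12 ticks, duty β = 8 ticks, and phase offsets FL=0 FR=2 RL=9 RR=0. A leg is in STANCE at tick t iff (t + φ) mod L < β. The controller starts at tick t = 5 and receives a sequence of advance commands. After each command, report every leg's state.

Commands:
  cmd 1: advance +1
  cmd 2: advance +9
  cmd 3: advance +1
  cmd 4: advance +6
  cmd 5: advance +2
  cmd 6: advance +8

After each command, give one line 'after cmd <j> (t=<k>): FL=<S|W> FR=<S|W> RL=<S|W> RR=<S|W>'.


after cmd 1 (t=6): FL=S FR=W RL=S RR=S
after cmd 2 (t=15): FL=S FR=S RL=S RR=S
after cmd 3 (t=16): FL=S FR=S RL=S RR=S
after cmd 4 (t=22): FL=W FR=S RL=S RR=W
after cmd 5 (t=24): FL=S FR=S RL=W RR=S
after cmd 6 (t=32): FL=W FR=W RL=S RR=W

start t=5: FL=S FR=S RL=S RR=S
cmd 1: advance +1 → t=6, phase=(6,8,3,6) → FL=S FR=W RL=S RR=S
cmd 2: advance +9 → t=15, phase=(3,5,0,3) → FL=S FR=S RL=S RR=S
cmd 3: advance +1 → t=16, phase=(4,6,1,4) → FL=S FR=S RL=S RR=S
cmd 4: advance +6 → t=22, phase=(10,0,7,10) → FL=W FR=S RL=S RR=W
cmd 5: advance +2 → t=24, phase=(0,2,9,0) → FL=S FR=S RL=W RR=S
cmd 6: advance +8 → t=32, phase=(8,10,5,8) → FL=W FR=W RL=S RR=W


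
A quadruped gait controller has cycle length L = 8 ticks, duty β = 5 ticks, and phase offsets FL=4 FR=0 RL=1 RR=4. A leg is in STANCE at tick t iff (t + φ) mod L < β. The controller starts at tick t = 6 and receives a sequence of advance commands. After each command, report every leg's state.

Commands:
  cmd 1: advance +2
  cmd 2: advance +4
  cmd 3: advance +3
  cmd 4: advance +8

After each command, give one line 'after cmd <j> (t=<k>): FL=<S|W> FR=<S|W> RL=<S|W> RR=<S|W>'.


start t=6: FL=S FR=W RL=W RR=S
cmd 1: advance +2 → t=8, phase=(4,0,1,4) → FL=S FR=S RL=S RR=S
cmd 2: advance +4 → t=12, phase=(0,4,5,0) → FL=S FR=S RL=W RR=S
cmd 3: advance +3 → t=15, phase=(3,7,0,3) → FL=S FR=W RL=S RR=S
cmd 4: advance +8 → t=23, phase=(3,7,0,3) → FL=S FR=W RL=S RR=S

after cmd 1 (t=8): FL=S FR=S RL=S RR=S
after cmd 2 (t=12): FL=S FR=S RL=W RR=S
after cmd 3 (t=15): FL=S FR=W RL=S RR=S
after cmd 4 (t=23): FL=S FR=W RL=S RR=S


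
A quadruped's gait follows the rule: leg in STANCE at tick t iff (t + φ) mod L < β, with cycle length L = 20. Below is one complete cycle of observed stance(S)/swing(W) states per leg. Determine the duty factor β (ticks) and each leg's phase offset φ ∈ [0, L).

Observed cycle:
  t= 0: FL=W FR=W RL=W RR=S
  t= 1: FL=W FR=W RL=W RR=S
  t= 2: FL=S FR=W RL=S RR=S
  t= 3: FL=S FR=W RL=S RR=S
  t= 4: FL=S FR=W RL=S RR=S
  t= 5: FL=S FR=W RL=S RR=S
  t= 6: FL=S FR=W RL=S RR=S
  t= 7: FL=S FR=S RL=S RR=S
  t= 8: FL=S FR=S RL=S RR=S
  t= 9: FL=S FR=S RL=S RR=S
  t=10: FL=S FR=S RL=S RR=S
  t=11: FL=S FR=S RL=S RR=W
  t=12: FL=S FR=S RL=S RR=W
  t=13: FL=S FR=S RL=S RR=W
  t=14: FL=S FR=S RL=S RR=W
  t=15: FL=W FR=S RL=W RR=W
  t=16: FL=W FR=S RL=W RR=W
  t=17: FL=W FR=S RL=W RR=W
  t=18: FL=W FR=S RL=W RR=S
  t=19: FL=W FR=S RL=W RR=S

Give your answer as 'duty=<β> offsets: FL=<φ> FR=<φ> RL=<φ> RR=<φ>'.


duty β = stance ticks per leg = 13
FL: stance ticks = 13; W→S at t=2 → φ=18
FR: stance ticks = 13; W→S at t=7 → φ=13
RL: stance ticks = 13; W→S at t=2 → φ=18
RR: stance ticks = 13; W→S at t=18 → φ=2

duty=13 offsets: FL=18 FR=13 RL=18 RR=2


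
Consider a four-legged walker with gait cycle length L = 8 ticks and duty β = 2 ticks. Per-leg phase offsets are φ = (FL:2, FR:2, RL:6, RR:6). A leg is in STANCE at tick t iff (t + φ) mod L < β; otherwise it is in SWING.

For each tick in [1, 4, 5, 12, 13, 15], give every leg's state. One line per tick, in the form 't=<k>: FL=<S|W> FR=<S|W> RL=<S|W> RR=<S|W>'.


t=1: phase=(3,3,7,7) vs β=2 → FL=W FR=W RL=W RR=W
t=4: phase=(6,6,2,2) vs β=2 → FL=W FR=W RL=W RR=W
t=5: phase=(7,7,3,3) vs β=2 → FL=W FR=W RL=W RR=W
t=12: phase=(6,6,2,2) vs β=2 → FL=W FR=W RL=W RR=W
t=13: phase=(7,7,3,3) vs β=2 → FL=W FR=W RL=W RR=W
t=15: phase=(1,1,5,5) vs β=2 → FL=S FR=S RL=W RR=W

t=1: FL=W FR=W RL=W RR=W
t=4: FL=W FR=W RL=W RR=W
t=5: FL=W FR=W RL=W RR=W
t=12: FL=W FR=W RL=W RR=W
t=13: FL=W FR=W RL=W RR=W
t=15: FL=S FR=S RL=W RR=W


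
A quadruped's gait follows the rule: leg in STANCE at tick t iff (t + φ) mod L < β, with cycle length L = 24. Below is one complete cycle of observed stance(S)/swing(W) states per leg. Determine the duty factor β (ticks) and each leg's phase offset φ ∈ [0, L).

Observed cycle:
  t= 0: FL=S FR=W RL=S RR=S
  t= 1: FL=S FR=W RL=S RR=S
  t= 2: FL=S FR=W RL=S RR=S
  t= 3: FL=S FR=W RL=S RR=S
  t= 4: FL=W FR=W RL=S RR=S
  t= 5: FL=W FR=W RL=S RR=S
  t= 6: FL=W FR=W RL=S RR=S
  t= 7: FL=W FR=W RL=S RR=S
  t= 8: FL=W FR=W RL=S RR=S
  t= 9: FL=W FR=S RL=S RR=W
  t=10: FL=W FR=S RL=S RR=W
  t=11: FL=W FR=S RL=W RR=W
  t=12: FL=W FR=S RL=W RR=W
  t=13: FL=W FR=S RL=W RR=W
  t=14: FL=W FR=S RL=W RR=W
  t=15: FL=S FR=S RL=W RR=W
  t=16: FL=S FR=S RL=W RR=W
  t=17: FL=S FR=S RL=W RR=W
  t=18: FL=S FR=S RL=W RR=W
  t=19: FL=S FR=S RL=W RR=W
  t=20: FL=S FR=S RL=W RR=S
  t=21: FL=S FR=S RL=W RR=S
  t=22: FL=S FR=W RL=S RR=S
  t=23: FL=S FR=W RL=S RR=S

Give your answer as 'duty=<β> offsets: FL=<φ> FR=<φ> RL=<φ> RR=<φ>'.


duty=13 offsets: FL=9 FR=15 RL=2 RR=4

duty β = stance ticks per leg = 13
FL: stance ticks = 13; W→S at t=15 → φ=9
FR: stance ticks = 13; W→S at t=9 → φ=15
RL: stance ticks = 13; W→S at t=22 → φ=2
RR: stance ticks = 13; W→S at t=20 → φ=4


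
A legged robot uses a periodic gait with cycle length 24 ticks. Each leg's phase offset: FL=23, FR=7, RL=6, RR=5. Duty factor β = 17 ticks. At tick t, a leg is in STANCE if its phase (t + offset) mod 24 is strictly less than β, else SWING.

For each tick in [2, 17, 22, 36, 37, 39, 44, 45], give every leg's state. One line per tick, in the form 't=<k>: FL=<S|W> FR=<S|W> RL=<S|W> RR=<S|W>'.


t=2: phase=(1,9,8,7) vs β=17 → FL=S FR=S RL=S RR=S
t=17: phase=(16,0,23,22) vs β=17 → FL=S FR=S RL=W RR=W
t=22: phase=(21,5,4,3) vs β=17 → FL=W FR=S RL=S RR=S
t=36: phase=(11,19,18,17) vs β=17 → FL=S FR=W RL=W RR=W
t=37: phase=(12,20,19,18) vs β=17 → FL=S FR=W RL=W RR=W
t=39: phase=(14,22,21,20) vs β=17 → FL=S FR=W RL=W RR=W
t=44: phase=(19,3,2,1) vs β=17 → FL=W FR=S RL=S RR=S
t=45: phase=(20,4,3,2) vs β=17 → FL=W FR=S RL=S RR=S

t=2: FL=S FR=S RL=S RR=S
t=17: FL=S FR=S RL=W RR=W
t=22: FL=W FR=S RL=S RR=S
t=36: FL=S FR=W RL=W RR=W
t=37: FL=S FR=W RL=W RR=W
t=39: FL=S FR=W RL=W RR=W
t=44: FL=W FR=S RL=S RR=S
t=45: FL=W FR=S RL=S RR=S


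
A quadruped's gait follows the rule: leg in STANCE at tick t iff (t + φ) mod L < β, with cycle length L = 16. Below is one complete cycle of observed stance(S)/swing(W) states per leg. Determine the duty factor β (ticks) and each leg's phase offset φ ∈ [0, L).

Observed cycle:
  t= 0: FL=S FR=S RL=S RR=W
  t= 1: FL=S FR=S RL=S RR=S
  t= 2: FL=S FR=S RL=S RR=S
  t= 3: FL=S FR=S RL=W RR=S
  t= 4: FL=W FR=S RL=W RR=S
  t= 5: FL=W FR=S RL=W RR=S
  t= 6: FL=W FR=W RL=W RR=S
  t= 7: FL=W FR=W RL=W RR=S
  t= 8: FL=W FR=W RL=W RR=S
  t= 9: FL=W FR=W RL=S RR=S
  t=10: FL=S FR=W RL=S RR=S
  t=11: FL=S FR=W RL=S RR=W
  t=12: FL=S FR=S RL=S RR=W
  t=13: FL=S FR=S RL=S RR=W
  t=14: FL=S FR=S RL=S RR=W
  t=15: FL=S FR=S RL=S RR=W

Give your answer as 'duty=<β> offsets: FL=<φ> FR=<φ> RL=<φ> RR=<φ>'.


duty β = stance ticks per leg = 10
FL: stance ticks = 10; W→S at t=10 → φ=6
FR: stance ticks = 10; W→S at t=12 → φ=4
RL: stance ticks = 10; W→S at t=9 → φ=7
RR: stance ticks = 10; W→S at t=1 → φ=15

duty=10 offsets: FL=6 FR=4 RL=7 RR=15


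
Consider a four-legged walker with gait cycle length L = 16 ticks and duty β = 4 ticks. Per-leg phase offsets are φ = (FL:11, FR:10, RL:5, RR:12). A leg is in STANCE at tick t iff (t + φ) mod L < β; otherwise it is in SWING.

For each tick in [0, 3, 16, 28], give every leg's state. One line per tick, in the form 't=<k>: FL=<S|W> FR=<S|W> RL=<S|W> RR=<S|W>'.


t=0: FL=W FR=W RL=W RR=W
t=3: FL=W FR=W RL=W RR=W
t=16: FL=W FR=W RL=W RR=W
t=28: FL=W FR=W RL=S RR=W

t=0: phase=(11,10,5,12) vs β=4 → FL=W FR=W RL=W RR=W
t=3: phase=(14,13,8,15) vs β=4 → FL=W FR=W RL=W RR=W
t=16: phase=(11,10,5,12) vs β=4 → FL=W FR=W RL=W RR=W
t=28: phase=(7,6,1,8) vs β=4 → FL=W FR=W RL=S RR=W


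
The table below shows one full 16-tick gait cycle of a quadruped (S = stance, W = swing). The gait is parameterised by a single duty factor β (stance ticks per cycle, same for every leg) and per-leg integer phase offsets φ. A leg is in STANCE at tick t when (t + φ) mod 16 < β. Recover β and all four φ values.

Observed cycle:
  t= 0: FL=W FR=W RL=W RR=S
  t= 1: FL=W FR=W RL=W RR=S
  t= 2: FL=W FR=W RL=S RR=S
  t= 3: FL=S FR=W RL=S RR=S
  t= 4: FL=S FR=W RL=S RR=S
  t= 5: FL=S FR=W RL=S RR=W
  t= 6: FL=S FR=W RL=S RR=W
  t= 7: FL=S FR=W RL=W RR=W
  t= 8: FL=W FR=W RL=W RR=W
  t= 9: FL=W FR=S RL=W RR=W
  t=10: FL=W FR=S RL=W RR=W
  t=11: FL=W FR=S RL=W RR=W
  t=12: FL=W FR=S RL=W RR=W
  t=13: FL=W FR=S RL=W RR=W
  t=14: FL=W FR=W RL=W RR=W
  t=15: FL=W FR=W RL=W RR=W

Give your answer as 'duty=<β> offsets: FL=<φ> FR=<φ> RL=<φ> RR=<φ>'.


duty=5 offsets: FL=13 FR=7 RL=14 RR=0

duty β = stance ticks per leg = 5
FL: stance ticks = 5; W→S at t=3 → φ=13
FR: stance ticks = 5; W→S at t=9 → φ=7
RL: stance ticks = 5; W→S at t=2 → φ=14
RR: stance ticks = 5; W→S at t=0 → φ=0


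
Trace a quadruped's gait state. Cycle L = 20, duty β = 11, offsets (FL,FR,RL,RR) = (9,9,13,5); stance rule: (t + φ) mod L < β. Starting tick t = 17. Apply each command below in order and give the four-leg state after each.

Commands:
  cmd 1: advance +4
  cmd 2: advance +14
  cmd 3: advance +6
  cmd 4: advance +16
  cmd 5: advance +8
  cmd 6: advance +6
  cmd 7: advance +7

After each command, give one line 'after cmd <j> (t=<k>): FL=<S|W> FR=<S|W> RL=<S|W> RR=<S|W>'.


start t=17: FL=S FR=S RL=S RR=S
cmd 1: advance +4 → t=21, phase=(10,10,14,6) → FL=S FR=S RL=W RR=S
cmd 2: advance +14 → t=35, phase=(4,4,8,0) → FL=S FR=S RL=S RR=S
cmd 3: advance +6 → t=41, phase=(10,10,14,6) → FL=S FR=S RL=W RR=S
cmd 4: advance +16 → t=57, phase=(6,6,10,2) → FL=S FR=S RL=S RR=S
cmd 5: advance +8 → t=65, phase=(14,14,18,10) → FL=W FR=W RL=W RR=S
cmd 6: advance +6 → t=71, phase=(0,0,4,16) → FL=S FR=S RL=S RR=W
cmd 7: advance +7 → t=78, phase=(7,7,11,3) → FL=S FR=S RL=W RR=S

after cmd 1 (t=21): FL=S FR=S RL=W RR=S
after cmd 2 (t=35): FL=S FR=S RL=S RR=S
after cmd 3 (t=41): FL=S FR=S RL=W RR=S
after cmd 4 (t=57): FL=S FR=S RL=S RR=S
after cmd 5 (t=65): FL=W FR=W RL=W RR=S
after cmd 6 (t=71): FL=S FR=S RL=S RR=W
after cmd 7 (t=78): FL=S FR=S RL=W RR=S


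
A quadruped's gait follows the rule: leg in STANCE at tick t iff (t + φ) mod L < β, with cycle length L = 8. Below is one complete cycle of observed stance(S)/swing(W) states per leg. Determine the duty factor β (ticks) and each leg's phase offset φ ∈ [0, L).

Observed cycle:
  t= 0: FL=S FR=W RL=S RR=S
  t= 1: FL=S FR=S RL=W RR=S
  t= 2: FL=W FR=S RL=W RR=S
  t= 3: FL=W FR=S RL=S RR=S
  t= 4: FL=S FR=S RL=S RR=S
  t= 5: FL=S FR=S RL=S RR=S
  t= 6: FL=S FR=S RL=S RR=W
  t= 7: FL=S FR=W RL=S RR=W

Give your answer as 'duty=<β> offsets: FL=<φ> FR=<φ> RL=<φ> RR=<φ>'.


duty β = stance ticks per leg = 6
FL: stance ticks = 6; W→S at t=4 → φ=4
FR: stance ticks = 6; W→S at t=1 → φ=7
RL: stance ticks = 6; W→S at t=3 → φ=5
RR: stance ticks = 6; W→S at t=0 → φ=0

duty=6 offsets: FL=4 FR=7 RL=5 RR=0


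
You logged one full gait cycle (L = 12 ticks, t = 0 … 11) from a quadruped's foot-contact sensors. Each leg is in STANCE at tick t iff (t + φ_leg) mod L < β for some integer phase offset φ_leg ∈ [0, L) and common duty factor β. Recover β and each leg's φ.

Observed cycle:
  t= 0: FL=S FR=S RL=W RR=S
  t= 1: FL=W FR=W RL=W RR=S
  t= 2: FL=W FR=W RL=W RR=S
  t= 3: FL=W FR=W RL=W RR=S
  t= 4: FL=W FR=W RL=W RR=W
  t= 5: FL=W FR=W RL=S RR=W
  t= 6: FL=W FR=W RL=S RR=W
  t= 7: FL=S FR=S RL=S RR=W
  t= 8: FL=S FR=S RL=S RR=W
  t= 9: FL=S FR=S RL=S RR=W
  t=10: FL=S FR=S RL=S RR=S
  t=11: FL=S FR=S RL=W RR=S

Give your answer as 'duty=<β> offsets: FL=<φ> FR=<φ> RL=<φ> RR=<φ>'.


duty β = stance ticks per leg = 6
FL: stance ticks = 6; W→S at t=7 → φ=5
FR: stance ticks = 6; W→S at t=7 → φ=5
RL: stance ticks = 6; W→S at t=5 → φ=7
RR: stance ticks = 6; W→S at t=10 → φ=2

duty=6 offsets: FL=5 FR=5 RL=7 RR=2


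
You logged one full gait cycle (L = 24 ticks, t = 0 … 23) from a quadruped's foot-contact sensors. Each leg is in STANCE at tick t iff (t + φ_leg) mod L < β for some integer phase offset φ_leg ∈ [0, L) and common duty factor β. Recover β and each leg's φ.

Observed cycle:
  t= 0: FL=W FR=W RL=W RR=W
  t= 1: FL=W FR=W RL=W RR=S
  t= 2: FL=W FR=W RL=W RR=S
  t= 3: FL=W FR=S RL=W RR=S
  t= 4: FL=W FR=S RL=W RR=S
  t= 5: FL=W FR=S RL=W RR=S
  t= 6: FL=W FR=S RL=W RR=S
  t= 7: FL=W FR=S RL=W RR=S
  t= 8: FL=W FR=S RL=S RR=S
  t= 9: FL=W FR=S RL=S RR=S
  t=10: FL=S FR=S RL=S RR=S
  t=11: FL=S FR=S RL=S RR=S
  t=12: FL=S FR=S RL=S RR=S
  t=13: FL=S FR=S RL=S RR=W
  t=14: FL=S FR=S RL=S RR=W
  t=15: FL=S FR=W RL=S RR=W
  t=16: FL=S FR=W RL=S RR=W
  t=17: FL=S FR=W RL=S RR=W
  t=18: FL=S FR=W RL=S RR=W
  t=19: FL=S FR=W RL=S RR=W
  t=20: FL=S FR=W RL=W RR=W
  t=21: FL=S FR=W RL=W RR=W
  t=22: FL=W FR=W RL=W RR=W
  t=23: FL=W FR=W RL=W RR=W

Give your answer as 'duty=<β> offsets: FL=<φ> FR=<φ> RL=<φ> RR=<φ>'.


duty β = stance ticks per leg = 12
FL: stance ticks = 12; W→S at t=10 → φ=14
FR: stance ticks = 12; W→S at t=3 → φ=21
RL: stance ticks = 12; W→S at t=8 → φ=16
RR: stance ticks = 12; W→S at t=1 → φ=23

duty=12 offsets: FL=14 FR=21 RL=16 RR=23


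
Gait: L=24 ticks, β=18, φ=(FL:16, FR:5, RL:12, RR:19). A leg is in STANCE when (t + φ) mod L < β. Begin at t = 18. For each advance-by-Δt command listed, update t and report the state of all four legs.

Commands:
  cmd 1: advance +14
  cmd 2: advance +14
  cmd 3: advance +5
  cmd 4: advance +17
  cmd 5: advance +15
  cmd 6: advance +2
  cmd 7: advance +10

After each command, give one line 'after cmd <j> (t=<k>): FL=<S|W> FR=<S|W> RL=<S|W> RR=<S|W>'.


after cmd 1 (t=32): FL=S FR=S RL=W RR=S
after cmd 2 (t=46): FL=S FR=S RL=S RR=S
after cmd 3 (t=51): FL=W FR=S RL=S RR=W
after cmd 4 (t=68): FL=S FR=S RL=S RR=S
after cmd 5 (t=83): FL=S FR=S RL=W RR=S
after cmd 6 (t=85): FL=S FR=W RL=S RR=S
after cmd 7 (t=95): FL=S FR=S RL=S RR=W

start t=18: FL=S FR=W RL=S RR=S
cmd 1: advance +14 → t=32, phase=(0,13,20,3) → FL=S FR=S RL=W RR=S
cmd 2: advance +14 → t=46, phase=(14,3,10,17) → FL=S FR=S RL=S RR=S
cmd 3: advance +5 → t=51, phase=(19,8,15,22) → FL=W FR=S RL=S RR=W
cmd 4: advance +17 → t=68, phase=(12,1,8,15) → FL=S FR=S RL=S RR=S
cmd 5: advance +15 → t=83, phase=(3,16,23,6) → FL=S FR=S RL=W RR=S
cmd 6: advance +2 → t=85, phase=(5,18,1,8) → FL=S FR=W RL=S RR=S
cmd 7: advance +10 → t=95, phase=(15,4,11,18) → FL=S FR=S RL=S RR=W


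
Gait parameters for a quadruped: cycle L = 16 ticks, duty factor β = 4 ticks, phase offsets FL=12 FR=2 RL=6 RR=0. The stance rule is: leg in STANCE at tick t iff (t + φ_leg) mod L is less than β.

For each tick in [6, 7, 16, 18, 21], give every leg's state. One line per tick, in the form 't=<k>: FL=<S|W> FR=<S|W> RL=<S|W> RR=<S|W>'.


t=6: phase=(2,8,12,6) vs β=4 → FL=S FR=W RL=W RR=W
t=7: phase=(3,9,13,7) vs β=4 → FL=S FR=W RL=W RR=W
t=16: phase=(12,2,6,0) vs β=4 → FL=W FR=S RL=W RR=S
t=18: phase=(14,4,8,2) vs β=4 → FL=W FR=W RL=W RR=S
t=21: phase=(1,7,11,5) vs β=4 → FL=S FR=W RL=W RR=W

t=6: FL=S FR=W RL=W RR=W
t=7: FL=S FR=W RL=W RR=W
t=16: FL=W FR=S RL=W RR=S
t=18: FL=W FR=W RL=W RR=S
t=21: FL=S FR=W RL=W RR=W


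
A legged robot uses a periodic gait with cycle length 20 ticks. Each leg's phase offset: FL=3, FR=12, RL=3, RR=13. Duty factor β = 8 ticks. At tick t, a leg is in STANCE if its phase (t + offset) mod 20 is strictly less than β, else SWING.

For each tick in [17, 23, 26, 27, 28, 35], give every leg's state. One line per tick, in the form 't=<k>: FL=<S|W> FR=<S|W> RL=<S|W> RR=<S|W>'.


t=17: FL=S FR=W RL=S RR=W
t=23: FL=S FR=W RL=S RR=W
t=26: FL=W FR=W RL=W RR=W
t=27: FL=W FR=W RL=W RR=S
t=28: FL=W FR=S RL=W RR=S
t=35: FL=W FR=S RL=W RR=W

t=17: phase=(0,9,0,10) vs β=8 → FL=S FR=W RL=S RR=W
t=23: phase=(6,15,6,16) vs β=8 → FL=S FR=W RL=S RR=W
t=26: phase=(9,18,9,19) vs β=8 → FL=W FR=W RL=W RR=W
t=27: phase=(10,19,10,0) vs β=8 → FL=W FR=W RL=W RR=S
t=28: phase=(11,0,11,1) vs β=8 → FL=W FR=S RL=W RR=S
t=35: phase=(18,7,18,8) vs β=8 → FL=W FR=S RL=W RR=W


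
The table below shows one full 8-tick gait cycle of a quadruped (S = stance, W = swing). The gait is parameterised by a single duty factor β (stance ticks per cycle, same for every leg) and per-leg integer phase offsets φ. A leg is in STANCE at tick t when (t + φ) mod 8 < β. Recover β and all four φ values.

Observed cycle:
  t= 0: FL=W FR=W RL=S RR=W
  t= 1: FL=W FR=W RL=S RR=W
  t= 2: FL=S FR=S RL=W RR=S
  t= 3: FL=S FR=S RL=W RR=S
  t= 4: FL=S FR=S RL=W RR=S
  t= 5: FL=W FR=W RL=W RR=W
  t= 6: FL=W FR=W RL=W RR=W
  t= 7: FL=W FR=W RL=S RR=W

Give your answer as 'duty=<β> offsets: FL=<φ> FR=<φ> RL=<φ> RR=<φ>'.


duty β = stance ticks per leg = 3
FL: stance ticks = 3; W→S at t=2 → φ=6
FR: stance ticks = 3; W→S at t=2 → φ=6
RL: stance ticks = 3; W→S at t=7 → φ=1
RR: stance ticks = 3; W→S at t=2 → φ=6

duty=3 offsets: FL=6 FR=6 RL=1 RR=6


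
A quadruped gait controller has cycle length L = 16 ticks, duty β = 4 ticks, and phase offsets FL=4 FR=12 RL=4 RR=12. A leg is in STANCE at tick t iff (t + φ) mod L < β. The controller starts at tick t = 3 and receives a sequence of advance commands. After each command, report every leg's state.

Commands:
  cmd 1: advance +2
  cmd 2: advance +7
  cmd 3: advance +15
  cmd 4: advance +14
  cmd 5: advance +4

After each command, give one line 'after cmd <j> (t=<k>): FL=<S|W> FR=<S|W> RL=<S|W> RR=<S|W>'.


after cmd 1 (t=5): FL=W FR=S RL=W RR=S
after cmd 2 (t=12): FL=S FR=W RL=S RR=W
after cmd 3 (t=27): FL=W FR=W RL=W RR=W
after cmd 4 (t=41): FL=W FR=W RL=W RR=W
after cmd 5 (t=45): FL=S FR=W RL=S RR=W

start t=3: FL=W FR=W RL=W RR=W
cmd 1: advance +2 → t=5, phase=(9,1,9,1) → FL=W FR=S RL=W RR=S
cmd 2: advance +7 → t=12, phase=(0,8,0,8) → FL=S FR=W RL=S RR=W
cmd 3: advance +15 → t=27, phase=(15,7,15,7) → FL=W FR=W RL=W RR=W
cmd 4: advance +14 → t=41, phase=(13,5,13,5) → FL=W FR=W RL=W RR=W
cmd 5: advance +4 → t=45, phase=(1,9,1,9) → FL=S FR=W RL=S RR=W


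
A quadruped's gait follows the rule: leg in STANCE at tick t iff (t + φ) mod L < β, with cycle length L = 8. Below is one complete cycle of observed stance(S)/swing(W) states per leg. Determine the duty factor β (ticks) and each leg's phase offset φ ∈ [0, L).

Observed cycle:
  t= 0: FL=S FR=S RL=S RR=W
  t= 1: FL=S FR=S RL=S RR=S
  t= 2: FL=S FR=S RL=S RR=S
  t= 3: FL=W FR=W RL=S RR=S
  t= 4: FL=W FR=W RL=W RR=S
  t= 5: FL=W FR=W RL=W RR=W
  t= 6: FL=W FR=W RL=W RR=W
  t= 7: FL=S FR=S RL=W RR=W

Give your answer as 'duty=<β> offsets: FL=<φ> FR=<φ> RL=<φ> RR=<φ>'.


duty β = stance ticks per leg = 4
FL: stance ticks = 4; W→S at t=7 → φ=1
FR: stance ticks = 4; W→S at t=7 → φ=1
RL: stance ticks = 4; W→S at t=0 → φ=0
RR: stance ticks = 4; W→S at t=1 → φ=7

duty=4 offsets: FL=1 FR=1 RL=0 RR=7


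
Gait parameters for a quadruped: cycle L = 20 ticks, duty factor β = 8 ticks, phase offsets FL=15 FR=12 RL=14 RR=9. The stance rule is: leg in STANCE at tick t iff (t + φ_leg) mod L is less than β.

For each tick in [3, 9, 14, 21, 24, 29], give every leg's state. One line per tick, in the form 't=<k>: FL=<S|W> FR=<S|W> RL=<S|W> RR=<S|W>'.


t=3: phase=(18,15,17,12) vs β=8 → FL=W FR=W RL=W RR=W
t=9: phase=(4,1,3,18) vs β=8 → FL=S FR=S RL=S RR=W
t=14: phase=(9,6,8,3) vs β=8 → FL=W FR=S RL=W RR=S
t=21: phase=(16,13,15,10) vs β=8 → FL=W FR=W RL=W RR=W
t=24: phase=(19,16,18,13) vs β=8 → FL=W FR=W RL=W RR=W
t=29: phase=(4,1,3,18) vs β=8 → FL=S FR=S RL=S RR=W

t=3: FL=W FR=W RL=W RR=W
t=9: FL=S FR=S RL=S RR=W
t=14: FL=W FR=S RL=W RR=S
t=21: FL=W FR=W RL=W RR=W
t=24: FL=W FR=W RL=W RR=W
t=29: FL=S FR=S RL=S RR=W


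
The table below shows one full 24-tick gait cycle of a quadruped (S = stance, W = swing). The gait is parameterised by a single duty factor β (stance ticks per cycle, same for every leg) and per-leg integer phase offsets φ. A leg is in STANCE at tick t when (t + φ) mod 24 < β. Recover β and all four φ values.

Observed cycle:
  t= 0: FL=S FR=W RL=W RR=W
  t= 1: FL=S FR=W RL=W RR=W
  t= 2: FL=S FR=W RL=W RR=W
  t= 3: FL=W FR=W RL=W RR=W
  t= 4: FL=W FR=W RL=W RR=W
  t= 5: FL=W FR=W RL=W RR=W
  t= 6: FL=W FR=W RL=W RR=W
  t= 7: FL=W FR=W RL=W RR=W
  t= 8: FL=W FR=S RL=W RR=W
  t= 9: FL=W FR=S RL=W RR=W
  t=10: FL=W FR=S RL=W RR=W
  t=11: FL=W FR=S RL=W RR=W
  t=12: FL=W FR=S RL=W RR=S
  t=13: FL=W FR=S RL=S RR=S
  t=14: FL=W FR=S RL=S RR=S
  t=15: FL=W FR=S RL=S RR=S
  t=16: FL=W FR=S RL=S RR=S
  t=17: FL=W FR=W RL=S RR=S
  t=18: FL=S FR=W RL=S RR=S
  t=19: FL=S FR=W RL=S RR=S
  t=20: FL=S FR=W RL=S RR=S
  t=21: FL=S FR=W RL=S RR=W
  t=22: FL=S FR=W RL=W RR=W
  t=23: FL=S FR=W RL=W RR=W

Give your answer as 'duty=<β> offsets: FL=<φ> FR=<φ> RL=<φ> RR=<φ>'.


duty=9 offsets: FL=6 FR=16 RL=11 RR=12

duty β = stance ticks per leg = 9
FL: stance ticks = 9; W→S at t=18 → φ=6
FR: stance ticks = 9; W→S at t=8 → φ=16
RL: stance ticks = 9; W→S at t=13 → φ=11
RR: stance ticks = 9; W→S at t=12 → φ=12


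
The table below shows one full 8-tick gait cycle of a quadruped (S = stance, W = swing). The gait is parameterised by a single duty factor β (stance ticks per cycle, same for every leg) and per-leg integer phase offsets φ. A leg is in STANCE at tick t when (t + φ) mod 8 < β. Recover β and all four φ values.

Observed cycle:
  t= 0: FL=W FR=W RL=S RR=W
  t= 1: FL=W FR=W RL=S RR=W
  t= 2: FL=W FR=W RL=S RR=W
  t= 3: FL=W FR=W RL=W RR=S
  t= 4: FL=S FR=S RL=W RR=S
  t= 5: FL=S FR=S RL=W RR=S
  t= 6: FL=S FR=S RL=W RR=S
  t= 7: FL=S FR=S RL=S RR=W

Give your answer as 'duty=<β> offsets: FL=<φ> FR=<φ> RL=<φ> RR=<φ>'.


duty=4 offsets: FL=4 FR=4 RL=1 RR=5

duty β = stance ticks per leg = 4
FL: stance ticks = 4; W→S at t=4 → φ=4
FR: stance ticks = 4; W→S at t=4 → φ=4
RL: stance ticks = 4; W→S at t=7 → φ=1
RR: stance ticks = 4; W→S at t=3 → φ=5


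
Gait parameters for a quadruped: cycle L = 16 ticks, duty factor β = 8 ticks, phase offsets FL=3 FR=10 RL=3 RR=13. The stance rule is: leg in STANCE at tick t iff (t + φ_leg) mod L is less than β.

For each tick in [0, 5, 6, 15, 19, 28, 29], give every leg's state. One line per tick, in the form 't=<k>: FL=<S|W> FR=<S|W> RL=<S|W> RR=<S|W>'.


t=0: phase=(3,10,3,13) vs β=8 → FL=S FR=W RL=S RR=W
t=5: phase=(8,15,8,2) vs β=8 → FL=W FR=W RL=W RR=S
t=6: phase=(9,0,9,3) vs β=8 → FL=W FR=S RL=W RR=S
t=15: phase=(2,9,2,12) vs β=8 → FL=S FR=W RL=S RR=W
t=19: phase=(6,13,6,0) vs β=8 → FL=S FR=W RL=S RR=S
t=28: phase=(15,6,15,9) vs β=8 → FL=W FR=S RL=W RR=W
t=29: phase=(0,7,0,10) vs β=8 → FL=S FR=S RL=S RR=W

t=0: FL=S FR=W RL=S RR=W
t=5: FL=W FR=W RL=W RR=S
t=6: FL=W FR=S RL=W RR=S
t=15: FL=S FR=W RL=S RR=W
t=19: FL=S FR=W RL=S RR=S
t=28: FL=W FR=S RL=W RR=W
t=29: FL=S FR=S RL=S RR=W


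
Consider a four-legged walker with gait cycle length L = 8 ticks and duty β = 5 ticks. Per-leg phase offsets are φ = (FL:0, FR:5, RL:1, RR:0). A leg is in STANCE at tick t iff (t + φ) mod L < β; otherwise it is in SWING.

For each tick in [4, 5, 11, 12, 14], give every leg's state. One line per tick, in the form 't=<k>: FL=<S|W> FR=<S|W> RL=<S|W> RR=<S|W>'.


t=4: phase=(4,1,5,4) vs β=5 → FL=S FR=S RL=W RR=S
t=5: phase=(5,2,6,5) vs β=5 → FL=W FR=S RL=W RR=W
t=11: phase=(3,0,4,3) vs β=5 → FL=S FR=S RL=S RR=S
t=12: phase=(4,1,5,4) vs β=5 → FL=S FR=S RL=W RR=S
t=14: phase=(6,3,7,6) vs β=5 → FL=W FR=S RL=W RR=W

t=4: FL=S FR=S RL=W RR=S
t=5: FL=W FR=S RL=W RR=W
t=11: FL=S FR=S RL=S RR=S
t=12: FL=S FR=S RL=W RR=S
t=14: FL=W FR=S RL=W RR=W


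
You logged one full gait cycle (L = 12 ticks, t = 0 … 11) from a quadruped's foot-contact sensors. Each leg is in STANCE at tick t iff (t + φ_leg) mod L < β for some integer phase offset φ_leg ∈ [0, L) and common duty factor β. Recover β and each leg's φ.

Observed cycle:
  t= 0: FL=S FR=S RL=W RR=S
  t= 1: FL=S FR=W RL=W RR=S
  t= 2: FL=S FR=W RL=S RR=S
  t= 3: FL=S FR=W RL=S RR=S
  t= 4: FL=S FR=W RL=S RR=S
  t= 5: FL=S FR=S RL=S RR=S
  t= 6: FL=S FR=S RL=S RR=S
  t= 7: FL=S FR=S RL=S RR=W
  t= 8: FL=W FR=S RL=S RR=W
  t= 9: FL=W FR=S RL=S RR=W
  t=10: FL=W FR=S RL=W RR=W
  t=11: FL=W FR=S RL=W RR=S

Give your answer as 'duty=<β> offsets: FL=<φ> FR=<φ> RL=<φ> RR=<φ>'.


duty=8 offsets: FL=0 FR=7 RL=10 RR=1

duty β = stance ticks per leg = 8
FL: stance ticks = 8; W→S at t=0 → φ=0
FR: stance ticks = 8; W→S at t=5 → φ=7
RL: stance ticks = 8; W→S at t=2 → φ=10
RR: stance ticks = 8; W→S at t=11 → φ=1
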